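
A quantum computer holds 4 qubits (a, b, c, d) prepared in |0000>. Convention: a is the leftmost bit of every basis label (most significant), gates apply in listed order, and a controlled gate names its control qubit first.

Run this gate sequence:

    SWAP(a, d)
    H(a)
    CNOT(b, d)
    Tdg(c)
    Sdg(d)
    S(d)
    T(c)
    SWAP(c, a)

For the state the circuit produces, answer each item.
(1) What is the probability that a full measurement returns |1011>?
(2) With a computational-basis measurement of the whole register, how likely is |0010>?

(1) Outcome |1011> occurs with probability 0. Key observation: the block from step 4 through step 7 cancels to the identity and can be dropped.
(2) Outcome |0010> occurs with probability 1/2.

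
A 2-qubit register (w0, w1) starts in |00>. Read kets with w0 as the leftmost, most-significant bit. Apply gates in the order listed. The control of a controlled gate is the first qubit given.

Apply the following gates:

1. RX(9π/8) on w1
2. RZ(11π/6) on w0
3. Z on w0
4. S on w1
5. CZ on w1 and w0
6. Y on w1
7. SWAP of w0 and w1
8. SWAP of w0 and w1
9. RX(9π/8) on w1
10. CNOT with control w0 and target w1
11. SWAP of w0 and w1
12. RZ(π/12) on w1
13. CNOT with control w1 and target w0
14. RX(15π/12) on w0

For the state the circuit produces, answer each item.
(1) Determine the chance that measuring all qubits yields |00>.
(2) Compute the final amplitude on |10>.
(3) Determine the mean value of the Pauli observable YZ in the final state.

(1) The probability of measuring |00> is -2*sqrt(1/2 - sqrt(2)/4)*sqrt(sqrt(2)/4 + 1/2)*sin(7*pi/16)**3*cos(7*pi/16) - sqrt(2)*sin(7*pi/16)**2*cos(7*pi/16)**2/2 + sqrt(2)*cos(7*pi/16)**4/4 + cos(7*pi/16)**4/2 + 2*sqrt(1/2 - sqrt(2)/4)*sqrt(sqrt(2)/4 + 1/2)*sin(7*pi/16)*cos(7*pi/16)**3 + sin(7*pi/16)**2*cos(7*pi/16)**2 + sqrt(2)*sin(7*pi/16)**4/4 + sin(7*pi/16)**4/2. Key observation: the block from step 7 through step 8 cancels to the identity and can be dropped.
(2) |10> carries amplitude I*sqrt(sqrt(2)/4 + 1/2)*exp(-23*I*pi/24)*sin(7*pi/16)*cos(7*pi/16) + sqrt(1/2 - sqrt(2)/4)*exp(-23*I*pi/24)*sin(7*pi/16)**2 + sqrt(sqrt(2)/4 + 1/2)*exp(-23*I*pi/24)*sin(7*pi/16)*cos(7*pi/16) - I*sqrt(1/2 - sqrt(2)/4)*exp(-23*I*pi/24)*cos(7*pi/16)**2 in the final state.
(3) The observable YZ averages to -2*sqrt(1/2 - sqrt(2)/4)*sqrt(sqrt(2)/4 + 1/2)*sin(7*pi/16)**4 - sqrt(2)*sin(7*pi/16)**3*cos(7*pi/16) - 2*sqrt(1/2 - sqrt(2)/4)*sqrt(sqrt(2)/4 + 1/2)*cos(7*pi/16)**4 + sqrt(2)*sin(7*pi/16)*cos(7*pi/16)**3 + 4*sqrt(1/2 - sqrt(2)/4)*sqrt(sqrt(2)/4 + 1/2)*sin(7*pi/16)**2*cos(7*pi/16)**2.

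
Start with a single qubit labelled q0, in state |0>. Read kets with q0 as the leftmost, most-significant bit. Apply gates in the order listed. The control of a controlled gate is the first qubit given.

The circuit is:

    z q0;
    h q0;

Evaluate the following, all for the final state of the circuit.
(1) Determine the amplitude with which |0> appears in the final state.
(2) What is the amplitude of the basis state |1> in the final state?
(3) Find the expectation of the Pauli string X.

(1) |0> carries amplitude sqrt(2)/2 in the final state.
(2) |1> carries amplitude sqrt(2)/2 in the final state.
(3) The observable X averages to 1.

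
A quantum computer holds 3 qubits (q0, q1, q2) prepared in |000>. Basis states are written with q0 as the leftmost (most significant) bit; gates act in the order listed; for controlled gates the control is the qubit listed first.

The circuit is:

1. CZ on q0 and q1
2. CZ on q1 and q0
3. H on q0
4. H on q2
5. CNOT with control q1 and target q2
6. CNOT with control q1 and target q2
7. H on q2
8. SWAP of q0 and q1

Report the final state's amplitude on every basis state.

After the circuit, the state carries amplitude sqrt(2)/2 on |000>, sqrt(2)/2 on |010>, and 0 on every other basis state. Key observation: the block from step 4 through step 7 cancels to the identity and can be dropped.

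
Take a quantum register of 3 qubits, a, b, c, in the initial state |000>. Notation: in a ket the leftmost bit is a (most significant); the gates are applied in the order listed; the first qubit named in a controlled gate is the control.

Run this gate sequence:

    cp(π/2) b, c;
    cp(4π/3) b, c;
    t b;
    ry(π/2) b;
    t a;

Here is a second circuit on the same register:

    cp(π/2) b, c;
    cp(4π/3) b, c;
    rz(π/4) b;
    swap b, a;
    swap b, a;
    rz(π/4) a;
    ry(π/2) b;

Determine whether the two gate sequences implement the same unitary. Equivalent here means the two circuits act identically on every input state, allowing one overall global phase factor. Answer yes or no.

Yes, they are equivalent — the unitaries differ by at most a global phase.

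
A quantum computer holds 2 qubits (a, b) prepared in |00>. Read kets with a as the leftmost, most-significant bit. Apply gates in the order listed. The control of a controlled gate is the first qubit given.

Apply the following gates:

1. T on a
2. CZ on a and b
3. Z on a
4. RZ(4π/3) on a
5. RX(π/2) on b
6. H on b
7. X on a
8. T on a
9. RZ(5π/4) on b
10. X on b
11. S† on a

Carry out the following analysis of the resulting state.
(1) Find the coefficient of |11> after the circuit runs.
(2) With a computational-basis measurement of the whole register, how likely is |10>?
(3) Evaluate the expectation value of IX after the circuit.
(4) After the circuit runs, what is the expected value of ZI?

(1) |11> carries amplitude (1 - I)*exp(11*I*pi/24)/2 in the final state.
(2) A full measurement returns |10> with probability 1/2.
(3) The observable IX averages to sqrt(2)/2.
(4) In the final state, ZI has expectation -1.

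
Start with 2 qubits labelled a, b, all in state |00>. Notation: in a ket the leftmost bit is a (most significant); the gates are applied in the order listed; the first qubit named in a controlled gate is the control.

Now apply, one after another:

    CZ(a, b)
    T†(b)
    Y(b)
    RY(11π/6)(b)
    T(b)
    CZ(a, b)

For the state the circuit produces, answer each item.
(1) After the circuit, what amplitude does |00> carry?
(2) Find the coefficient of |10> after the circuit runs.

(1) The amplitude on |00> is I*(-sqrt(6) + sqrt(2))/4.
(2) |10> carries amplitude 0 in the final state.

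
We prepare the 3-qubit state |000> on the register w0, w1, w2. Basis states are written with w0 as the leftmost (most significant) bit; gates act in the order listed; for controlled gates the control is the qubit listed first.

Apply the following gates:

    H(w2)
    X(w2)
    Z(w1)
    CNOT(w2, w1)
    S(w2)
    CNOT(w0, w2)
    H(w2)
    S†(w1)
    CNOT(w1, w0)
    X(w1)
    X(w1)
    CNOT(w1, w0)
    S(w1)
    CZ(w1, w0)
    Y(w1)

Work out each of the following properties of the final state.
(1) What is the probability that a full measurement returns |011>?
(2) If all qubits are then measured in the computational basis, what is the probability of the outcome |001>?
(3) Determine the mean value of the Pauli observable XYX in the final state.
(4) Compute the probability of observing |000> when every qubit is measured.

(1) A full measurement returns |011> with probability 1/4. Key observation: steps 8-13 multiply out to the identity, so the circuit reduces to the remaining gates.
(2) The probability of measuring |001> is 1/4.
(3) The observable XYX averages to 0.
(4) The probability of measuring |000> is 1/4.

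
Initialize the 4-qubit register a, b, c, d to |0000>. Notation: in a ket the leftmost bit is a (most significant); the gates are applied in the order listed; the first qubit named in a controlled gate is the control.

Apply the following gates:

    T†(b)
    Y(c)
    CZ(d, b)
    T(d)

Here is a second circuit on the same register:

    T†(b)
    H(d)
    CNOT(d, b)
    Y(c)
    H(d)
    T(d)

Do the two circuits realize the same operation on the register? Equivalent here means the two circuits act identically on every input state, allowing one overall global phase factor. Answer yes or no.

No — the two circuits implement different unitaries, even allowing a global phase.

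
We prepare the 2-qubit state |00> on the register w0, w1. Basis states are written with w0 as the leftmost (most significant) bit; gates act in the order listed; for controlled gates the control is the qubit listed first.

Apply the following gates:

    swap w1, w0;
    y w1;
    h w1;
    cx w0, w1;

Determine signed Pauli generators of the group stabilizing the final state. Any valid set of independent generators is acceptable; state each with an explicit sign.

The final state is stabilized by the group generated by -IX, +ZI; other independent generating sets are equally valid.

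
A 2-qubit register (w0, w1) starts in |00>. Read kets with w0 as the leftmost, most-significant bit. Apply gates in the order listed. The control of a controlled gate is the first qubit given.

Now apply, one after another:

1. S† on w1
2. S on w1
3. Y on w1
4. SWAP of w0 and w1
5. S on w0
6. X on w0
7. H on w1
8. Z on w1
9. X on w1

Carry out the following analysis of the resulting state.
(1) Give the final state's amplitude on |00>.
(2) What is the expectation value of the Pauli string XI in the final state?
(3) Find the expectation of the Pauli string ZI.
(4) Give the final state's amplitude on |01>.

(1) |00> carries amplitude sqrt(2)/2 in the final state.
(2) The expectation value of XI is 0.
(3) In the final state, ZI has expectation 1.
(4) |01> carries amplitude -sqrt(2)/2 in the final state.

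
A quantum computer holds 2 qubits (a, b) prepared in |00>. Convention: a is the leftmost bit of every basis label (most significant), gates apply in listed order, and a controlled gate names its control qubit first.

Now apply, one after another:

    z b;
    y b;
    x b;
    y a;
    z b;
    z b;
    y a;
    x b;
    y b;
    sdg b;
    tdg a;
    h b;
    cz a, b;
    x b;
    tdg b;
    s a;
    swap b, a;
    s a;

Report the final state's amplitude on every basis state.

After the circuit, the state carries amplitude sqrt(2)/2 on |00>, 0 on |01>, sqrt(2)*exp(I*pi/4)/2 on |10>, 0 on |11>. Key observation: the block from step 2 through step 9 cancels to the identity and can be dropped.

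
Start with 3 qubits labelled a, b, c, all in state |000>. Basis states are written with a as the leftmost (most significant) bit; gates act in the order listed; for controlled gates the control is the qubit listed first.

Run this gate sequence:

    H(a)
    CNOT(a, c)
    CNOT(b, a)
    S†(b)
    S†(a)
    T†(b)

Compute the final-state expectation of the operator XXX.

In the final state, XXX has expectation 0.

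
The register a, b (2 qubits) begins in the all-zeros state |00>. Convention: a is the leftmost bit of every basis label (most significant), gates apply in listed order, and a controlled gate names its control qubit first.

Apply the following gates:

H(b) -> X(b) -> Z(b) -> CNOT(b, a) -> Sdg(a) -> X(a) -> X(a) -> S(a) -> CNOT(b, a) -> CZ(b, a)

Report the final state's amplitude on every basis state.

The final amplitudes are sqrt(2)/2 on |00>, -sqrt(2)/2 on |01>, 0 on |10>, 0 on |11>. Key observation: gates 4-9 undo each other exactly, leaving only the rest of the circuit to track.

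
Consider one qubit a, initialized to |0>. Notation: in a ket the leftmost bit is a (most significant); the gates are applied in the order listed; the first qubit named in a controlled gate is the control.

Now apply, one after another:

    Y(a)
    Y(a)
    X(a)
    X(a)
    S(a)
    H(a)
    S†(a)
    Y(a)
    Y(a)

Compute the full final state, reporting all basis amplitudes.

The resulting statevector has amplitude sqrt(2)/2 on |0>, -sqrt(2)*I/2 on |1>.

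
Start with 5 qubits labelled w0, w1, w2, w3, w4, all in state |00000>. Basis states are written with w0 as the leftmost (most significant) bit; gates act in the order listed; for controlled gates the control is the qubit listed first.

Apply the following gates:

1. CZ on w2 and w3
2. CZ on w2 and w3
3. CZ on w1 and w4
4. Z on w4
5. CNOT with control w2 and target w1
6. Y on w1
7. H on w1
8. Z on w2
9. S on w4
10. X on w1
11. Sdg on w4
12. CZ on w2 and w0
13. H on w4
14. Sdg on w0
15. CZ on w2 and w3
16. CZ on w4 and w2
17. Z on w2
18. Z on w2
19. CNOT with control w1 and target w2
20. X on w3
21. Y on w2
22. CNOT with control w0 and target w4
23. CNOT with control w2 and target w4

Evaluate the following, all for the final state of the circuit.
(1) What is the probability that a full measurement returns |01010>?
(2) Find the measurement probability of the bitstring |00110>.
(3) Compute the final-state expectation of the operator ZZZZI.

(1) A full measurement returns |01010> with probability 1/4. Key observation: the block from step 1 through step 2 cancels to the identity and can be dropped.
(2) A full measurement returns |00110> with probability 1/4.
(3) In the final state, ZZZZI has expectation 1.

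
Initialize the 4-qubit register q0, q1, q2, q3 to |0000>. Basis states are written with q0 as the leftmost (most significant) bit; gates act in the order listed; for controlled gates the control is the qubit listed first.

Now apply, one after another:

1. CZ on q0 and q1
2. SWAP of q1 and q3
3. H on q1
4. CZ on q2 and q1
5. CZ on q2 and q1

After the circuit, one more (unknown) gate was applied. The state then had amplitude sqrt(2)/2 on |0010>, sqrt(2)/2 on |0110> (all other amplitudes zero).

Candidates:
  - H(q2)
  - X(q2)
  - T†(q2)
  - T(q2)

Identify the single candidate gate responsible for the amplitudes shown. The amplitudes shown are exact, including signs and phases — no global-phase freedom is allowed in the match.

It was X(q2) that produced the state shown. Key observation: steps 4-5 multiply out to the identity, so the circuit reduces to the remaining gates.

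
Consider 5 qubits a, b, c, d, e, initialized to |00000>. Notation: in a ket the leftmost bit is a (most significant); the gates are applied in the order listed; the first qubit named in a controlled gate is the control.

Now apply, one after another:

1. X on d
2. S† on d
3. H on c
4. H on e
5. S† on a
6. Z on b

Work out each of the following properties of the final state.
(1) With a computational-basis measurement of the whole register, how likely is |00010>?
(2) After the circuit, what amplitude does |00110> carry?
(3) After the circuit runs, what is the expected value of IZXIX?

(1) Outcome |00010> occurs with probability 1/4.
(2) |00110> carries amplitude -I/2 in the final state.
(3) The expectation value of IZXIX is 1.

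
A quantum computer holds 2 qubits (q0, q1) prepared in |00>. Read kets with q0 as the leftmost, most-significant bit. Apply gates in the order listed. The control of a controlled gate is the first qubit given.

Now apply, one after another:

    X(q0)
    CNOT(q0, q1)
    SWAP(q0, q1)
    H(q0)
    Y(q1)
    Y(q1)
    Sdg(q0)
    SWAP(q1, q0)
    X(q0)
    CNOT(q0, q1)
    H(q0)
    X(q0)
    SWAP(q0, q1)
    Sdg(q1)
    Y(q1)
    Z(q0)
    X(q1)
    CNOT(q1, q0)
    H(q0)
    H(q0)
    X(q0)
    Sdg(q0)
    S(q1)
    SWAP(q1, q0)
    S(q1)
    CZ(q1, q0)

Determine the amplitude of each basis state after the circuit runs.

The resulting statevector has amplitude 1/2 on |00>, I/2 on |01>, -I/2 on |10>, 1/2 on |11>.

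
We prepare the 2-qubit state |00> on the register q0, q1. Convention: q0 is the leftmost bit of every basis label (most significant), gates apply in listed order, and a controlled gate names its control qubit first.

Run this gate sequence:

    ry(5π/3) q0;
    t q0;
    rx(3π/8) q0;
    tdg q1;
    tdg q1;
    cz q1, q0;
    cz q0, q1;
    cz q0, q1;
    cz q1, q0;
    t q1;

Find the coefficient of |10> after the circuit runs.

The final state's coefficient on |10> equals exp(I*pi/4)*cos(3*pi/16)/2 + sqrt(3)*I*sin(3*pi/16)/2. Key observation: gates 5-10 undo each other exactly, leaving only the rest of the circuit to track.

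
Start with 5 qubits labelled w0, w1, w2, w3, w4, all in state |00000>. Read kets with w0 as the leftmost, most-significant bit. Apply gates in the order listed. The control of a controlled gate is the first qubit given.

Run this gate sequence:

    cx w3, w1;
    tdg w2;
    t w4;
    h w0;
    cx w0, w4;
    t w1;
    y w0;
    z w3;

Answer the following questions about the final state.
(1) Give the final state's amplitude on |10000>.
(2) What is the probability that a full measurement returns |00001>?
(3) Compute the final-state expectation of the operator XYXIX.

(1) |10000> carries amplitude sqrt(2)*I/2 in the final state.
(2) A full measurement returns |00001> with probability 1/2.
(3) The observable XYXIX averages to 0.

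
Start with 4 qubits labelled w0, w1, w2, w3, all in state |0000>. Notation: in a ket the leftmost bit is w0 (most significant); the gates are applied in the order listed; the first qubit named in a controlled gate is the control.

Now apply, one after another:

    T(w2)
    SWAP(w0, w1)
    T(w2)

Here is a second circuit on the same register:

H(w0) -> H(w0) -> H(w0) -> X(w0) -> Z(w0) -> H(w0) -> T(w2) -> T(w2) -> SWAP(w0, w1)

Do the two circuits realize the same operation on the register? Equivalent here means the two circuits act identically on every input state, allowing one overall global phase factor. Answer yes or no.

No — the two circuits implement different unitaries, even allowing a global phase.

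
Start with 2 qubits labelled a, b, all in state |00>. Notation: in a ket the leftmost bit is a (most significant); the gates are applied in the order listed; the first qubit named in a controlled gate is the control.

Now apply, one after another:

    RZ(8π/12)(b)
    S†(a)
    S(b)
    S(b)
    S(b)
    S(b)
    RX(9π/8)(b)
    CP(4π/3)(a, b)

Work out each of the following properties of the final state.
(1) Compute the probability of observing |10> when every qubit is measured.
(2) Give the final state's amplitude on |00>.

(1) The probability of measuring |10> is 0. Key observation: gates 3-6 undo each other exactly, leaving only the rest of the circuit to track.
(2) The final state's coefficient on |00> equals exp(2*I*pi/3)*sin(pi/16).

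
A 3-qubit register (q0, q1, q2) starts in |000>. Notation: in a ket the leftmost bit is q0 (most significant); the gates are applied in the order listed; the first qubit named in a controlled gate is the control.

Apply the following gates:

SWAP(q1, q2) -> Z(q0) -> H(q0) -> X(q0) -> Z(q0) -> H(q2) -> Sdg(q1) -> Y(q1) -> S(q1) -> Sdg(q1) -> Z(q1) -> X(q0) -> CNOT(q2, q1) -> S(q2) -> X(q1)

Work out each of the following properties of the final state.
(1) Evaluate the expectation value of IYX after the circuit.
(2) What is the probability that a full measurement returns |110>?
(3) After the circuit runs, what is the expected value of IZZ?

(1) The observable IYX averages to 1.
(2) A full measurement returns |110> with probability 0.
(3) In the final state, IZZ has expectation 1.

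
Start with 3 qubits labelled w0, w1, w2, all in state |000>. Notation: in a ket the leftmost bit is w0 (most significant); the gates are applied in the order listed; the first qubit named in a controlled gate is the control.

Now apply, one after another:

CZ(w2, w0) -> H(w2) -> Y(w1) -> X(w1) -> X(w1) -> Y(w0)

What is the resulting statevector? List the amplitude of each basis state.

The final amplitudes are -sqrt(2)/2 on |110>, -sqrt(2)/2 on |111>, and 0 on every other basis state. Key observation: the block from step 4 through step 5 cancels to the identity and can be dropped.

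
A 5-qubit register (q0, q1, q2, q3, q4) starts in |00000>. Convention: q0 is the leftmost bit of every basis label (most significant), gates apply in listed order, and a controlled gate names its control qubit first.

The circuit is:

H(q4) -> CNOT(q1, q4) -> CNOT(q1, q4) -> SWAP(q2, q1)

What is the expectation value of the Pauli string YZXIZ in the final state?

In the final state, YZXIZ has expectation 0. Key observation: steps 2-3 multiply out to the identity, so the circuit reduces to the remaining gates.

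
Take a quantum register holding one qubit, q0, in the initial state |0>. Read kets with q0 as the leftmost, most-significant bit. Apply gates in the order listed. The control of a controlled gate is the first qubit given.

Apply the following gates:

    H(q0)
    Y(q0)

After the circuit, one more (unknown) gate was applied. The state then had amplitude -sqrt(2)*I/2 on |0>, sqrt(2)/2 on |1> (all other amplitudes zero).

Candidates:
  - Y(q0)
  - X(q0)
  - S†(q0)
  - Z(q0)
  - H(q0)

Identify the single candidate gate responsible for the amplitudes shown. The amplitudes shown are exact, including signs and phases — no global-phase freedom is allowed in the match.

The unique candidate consistent with the amplitudes is S†(q0).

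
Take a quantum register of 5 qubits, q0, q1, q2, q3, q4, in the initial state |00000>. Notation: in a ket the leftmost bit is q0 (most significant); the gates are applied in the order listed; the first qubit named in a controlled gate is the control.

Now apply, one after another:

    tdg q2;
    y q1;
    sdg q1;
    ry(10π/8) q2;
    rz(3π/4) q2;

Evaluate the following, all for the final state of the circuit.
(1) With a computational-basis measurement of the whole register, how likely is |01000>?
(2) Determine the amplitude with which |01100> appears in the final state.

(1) The probability of measuring |01000> is 1/2 - sqrt(2)/4.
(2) The final state's coefficient on |01100> equals sqrt(sqrt(2) + 2)*exp(3*I*pi/8)/2.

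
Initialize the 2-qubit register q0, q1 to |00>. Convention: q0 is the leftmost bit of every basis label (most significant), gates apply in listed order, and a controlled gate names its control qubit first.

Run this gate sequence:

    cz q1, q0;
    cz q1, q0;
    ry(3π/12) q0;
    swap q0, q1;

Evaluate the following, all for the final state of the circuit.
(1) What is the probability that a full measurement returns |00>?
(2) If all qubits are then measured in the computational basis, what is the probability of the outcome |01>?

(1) A full measurement returns |00> with probability sqrt(2)/4 + 1/2. Key observation: steps 1-2 multiply out to the identity, so the circuit reduces to the remaining gates.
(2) A full measurement returns |01> with probability 1/2 - sqrt(2)/4.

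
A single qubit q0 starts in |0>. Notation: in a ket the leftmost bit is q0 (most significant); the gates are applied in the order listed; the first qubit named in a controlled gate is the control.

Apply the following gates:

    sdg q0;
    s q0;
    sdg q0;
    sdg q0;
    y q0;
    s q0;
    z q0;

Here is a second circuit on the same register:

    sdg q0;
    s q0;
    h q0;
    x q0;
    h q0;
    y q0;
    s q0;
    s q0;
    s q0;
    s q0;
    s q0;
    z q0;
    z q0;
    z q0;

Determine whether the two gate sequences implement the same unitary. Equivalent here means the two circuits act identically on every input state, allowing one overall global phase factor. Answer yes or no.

Yes, they are equivalent — the unitaries differ by at most a global phase.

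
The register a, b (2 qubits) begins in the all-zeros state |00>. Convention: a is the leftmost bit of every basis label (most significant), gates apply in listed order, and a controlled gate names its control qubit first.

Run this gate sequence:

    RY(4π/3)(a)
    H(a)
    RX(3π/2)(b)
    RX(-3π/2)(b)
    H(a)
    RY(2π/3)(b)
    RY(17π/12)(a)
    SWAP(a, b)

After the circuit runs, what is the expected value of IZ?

In the final state, IZ has expectation -sqrt(2)/2.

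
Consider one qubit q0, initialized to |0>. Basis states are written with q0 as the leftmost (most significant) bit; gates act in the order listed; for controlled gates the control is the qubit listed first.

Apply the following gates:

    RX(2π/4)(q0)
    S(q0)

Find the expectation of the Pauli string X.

In the final state, X has expectation 1.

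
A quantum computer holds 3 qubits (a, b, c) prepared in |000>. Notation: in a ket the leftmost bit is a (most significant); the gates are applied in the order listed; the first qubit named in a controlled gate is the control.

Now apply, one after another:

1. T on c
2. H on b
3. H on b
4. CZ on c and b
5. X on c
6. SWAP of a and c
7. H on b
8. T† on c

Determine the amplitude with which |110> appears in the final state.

|110> carries amplitude sqrt(2)/2 in the final state.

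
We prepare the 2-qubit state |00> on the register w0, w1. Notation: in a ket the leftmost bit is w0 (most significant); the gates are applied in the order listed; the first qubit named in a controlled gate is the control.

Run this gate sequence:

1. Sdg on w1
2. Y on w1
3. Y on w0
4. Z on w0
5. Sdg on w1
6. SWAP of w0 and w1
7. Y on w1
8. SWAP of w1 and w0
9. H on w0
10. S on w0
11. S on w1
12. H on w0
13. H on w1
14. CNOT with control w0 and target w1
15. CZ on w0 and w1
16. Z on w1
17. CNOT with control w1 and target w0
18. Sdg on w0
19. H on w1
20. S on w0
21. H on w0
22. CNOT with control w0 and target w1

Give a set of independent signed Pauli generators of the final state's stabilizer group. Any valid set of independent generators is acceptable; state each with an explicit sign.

The stabilizer group can be generated by +XZ, +ZY, among other valid generating sets.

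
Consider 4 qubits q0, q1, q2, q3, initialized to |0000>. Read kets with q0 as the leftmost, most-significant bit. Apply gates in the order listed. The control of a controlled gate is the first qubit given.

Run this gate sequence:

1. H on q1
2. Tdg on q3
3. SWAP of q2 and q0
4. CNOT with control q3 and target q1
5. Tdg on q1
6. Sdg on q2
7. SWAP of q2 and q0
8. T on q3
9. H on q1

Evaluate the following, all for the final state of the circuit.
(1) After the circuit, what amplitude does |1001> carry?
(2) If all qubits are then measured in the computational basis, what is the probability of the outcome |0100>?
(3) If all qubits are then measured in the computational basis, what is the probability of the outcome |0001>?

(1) |1001> carries amplitude 0 in the final state.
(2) The probability of measuring |0100> is 1/2 - sqrt(2)/4.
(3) The probability of measuring |0001> is 0.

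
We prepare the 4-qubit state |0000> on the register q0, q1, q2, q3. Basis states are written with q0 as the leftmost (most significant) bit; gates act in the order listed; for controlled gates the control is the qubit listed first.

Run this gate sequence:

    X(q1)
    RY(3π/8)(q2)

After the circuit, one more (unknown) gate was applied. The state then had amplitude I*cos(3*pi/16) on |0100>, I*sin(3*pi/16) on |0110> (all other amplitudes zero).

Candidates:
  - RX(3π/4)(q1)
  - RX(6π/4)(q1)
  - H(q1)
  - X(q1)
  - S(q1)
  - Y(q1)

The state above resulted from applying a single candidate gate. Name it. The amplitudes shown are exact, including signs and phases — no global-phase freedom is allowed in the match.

The applied gate was S(q1).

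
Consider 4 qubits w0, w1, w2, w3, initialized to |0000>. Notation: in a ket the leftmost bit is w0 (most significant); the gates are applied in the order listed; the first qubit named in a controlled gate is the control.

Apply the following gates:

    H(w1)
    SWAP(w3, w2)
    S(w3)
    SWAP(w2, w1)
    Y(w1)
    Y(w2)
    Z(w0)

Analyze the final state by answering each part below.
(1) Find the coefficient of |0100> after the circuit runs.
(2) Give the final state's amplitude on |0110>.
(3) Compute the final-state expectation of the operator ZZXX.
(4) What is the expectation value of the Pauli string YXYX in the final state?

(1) The final state's coefficient on |0100> equals sqrt(2)/2.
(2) The amplitude on |0110> is -sqrt(2)/2.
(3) The observable ZZXX averages to 0.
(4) In the final state, YXYX has expectation 0.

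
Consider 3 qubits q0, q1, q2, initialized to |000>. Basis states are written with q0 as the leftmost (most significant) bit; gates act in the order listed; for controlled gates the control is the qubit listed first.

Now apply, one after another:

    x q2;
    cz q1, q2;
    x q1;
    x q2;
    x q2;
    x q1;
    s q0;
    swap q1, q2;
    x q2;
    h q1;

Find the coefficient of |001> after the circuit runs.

The final state's coefficient on |001> equals sqrt(2)/2. Key observation: gates 3-6 undo each other exactly, leaving only the rest of the circuit to track.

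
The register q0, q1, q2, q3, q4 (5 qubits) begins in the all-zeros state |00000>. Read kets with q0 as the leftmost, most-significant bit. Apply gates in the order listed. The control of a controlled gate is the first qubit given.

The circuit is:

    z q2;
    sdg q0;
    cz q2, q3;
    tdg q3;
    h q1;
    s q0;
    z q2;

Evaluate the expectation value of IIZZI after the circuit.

The expectation value of IIZZI is 1.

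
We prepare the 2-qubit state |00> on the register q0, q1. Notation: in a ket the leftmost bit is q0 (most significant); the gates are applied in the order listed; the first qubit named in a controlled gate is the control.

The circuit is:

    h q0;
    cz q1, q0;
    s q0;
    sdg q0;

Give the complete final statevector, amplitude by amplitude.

The resulting statevector has amplitude sqrt(2)/2 on |00>, 0 on |01>, sqrt(2)/2 on |10>, 0 on |11>. Key observation: the block from step 3 through step 4 cancels to the identity and can be dropped.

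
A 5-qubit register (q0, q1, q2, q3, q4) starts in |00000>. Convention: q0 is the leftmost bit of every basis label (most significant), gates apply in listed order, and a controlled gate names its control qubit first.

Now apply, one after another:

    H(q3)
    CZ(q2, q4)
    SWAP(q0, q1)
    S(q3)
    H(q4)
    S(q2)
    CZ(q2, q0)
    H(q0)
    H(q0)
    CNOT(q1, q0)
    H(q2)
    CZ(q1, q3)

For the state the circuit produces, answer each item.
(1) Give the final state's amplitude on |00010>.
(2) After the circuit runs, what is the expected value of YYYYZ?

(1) |00010> carries amplitude sqrt(2)*I/4 in the final state. Key observation: steps 8-9 multiply out to the identity, so the circuit reduces to the remaining gates.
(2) In the final state, YYYYZ has expectation 0.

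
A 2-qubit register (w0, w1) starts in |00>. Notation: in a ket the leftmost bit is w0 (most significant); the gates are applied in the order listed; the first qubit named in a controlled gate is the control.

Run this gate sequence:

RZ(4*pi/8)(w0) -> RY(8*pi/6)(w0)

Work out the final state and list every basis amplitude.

The resulting statevector has amplitude exp(3*I*pi/4)/2 on |00>, 0 on |01>, -sqrt(3)*exp(3*I*pi/4)/2 on |10>, 0 on |11>.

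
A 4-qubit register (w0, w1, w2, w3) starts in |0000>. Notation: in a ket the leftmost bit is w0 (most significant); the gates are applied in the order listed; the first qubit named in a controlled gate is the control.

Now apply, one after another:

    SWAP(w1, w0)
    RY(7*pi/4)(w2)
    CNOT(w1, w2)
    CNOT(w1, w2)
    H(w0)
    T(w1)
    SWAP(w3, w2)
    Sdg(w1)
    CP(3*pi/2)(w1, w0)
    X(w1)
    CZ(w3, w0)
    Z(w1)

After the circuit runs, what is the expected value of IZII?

In the final state, IZII has expectation -1.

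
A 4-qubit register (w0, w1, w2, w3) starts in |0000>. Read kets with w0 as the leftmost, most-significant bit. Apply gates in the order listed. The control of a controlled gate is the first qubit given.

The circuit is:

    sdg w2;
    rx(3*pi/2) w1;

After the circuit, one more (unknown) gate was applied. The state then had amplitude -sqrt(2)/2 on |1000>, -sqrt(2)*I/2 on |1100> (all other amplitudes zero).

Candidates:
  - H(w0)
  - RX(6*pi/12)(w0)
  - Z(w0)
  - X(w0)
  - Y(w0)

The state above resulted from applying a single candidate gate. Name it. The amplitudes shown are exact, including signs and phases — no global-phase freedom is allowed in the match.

It was X(w0) that produced the state shown.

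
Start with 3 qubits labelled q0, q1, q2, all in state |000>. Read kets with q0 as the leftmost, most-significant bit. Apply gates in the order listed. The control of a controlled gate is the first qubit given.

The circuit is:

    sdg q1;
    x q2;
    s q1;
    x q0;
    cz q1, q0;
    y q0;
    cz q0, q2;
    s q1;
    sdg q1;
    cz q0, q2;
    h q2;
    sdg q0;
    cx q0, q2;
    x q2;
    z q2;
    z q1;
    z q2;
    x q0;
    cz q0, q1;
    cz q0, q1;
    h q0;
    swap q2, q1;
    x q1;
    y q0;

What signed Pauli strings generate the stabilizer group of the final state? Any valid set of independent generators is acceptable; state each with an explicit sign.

The stabilizer group can be generated by +XII, -IXI, +IIZ, among other valid generating sets. Key observation: gates 7-10 undo each other exactly, leaving only the rest of the circuit to track.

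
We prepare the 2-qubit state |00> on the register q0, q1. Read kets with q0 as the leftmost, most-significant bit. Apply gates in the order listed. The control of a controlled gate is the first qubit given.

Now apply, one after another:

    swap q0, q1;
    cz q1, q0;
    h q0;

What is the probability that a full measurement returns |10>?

Outcome |10> occurs with probability 1/2.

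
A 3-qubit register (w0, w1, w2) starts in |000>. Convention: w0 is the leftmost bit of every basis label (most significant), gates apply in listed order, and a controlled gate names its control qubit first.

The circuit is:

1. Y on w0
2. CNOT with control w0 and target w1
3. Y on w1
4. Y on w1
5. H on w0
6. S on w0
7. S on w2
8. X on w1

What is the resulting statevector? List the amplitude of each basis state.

The resulting statevector has amplitude sqrt(2)*I/2 on |000>, sqrt(2)/2 on |100>, and 0 on every other basis state.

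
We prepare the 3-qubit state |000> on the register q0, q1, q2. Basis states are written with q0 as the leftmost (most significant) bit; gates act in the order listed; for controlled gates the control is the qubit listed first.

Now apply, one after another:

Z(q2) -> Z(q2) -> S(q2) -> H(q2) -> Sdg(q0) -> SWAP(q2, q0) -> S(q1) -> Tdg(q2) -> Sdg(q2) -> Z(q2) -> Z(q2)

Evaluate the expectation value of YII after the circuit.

The observable YII averages to 0.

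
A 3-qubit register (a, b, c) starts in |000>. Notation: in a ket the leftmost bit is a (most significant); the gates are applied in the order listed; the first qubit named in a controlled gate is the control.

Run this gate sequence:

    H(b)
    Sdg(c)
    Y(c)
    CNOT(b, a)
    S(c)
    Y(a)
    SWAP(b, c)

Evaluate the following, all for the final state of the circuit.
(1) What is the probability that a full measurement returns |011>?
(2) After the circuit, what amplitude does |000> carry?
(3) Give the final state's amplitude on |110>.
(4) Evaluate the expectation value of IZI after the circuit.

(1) A full measurement returns |011> with probability 1/2.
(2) The final state's coefficient on |000> equals 0.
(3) |110> carries amplitude -sqrt(2)*I/2 in the final state.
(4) The observable IZI averages to -1.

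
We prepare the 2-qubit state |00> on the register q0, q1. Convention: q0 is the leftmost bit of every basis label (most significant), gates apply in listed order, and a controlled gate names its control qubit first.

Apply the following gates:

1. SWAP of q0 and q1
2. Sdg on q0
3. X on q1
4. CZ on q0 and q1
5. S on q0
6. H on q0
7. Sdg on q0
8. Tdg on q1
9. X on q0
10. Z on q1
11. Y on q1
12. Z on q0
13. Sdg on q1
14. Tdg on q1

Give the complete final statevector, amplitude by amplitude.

The resulting statevector has amplitude -sqrt(2)*exp(3*I*pi/4)/2 on |00>, 0 on |01>, -sqrt(2)*exp(I*pi/4)/2 on |10>, 0 on |11>.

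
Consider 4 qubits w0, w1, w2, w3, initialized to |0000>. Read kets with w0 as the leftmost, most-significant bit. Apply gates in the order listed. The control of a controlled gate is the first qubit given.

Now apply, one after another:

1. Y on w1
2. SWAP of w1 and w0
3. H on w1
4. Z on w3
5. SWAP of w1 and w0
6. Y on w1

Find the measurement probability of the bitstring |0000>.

The probability of measuring |0000> is 1/2.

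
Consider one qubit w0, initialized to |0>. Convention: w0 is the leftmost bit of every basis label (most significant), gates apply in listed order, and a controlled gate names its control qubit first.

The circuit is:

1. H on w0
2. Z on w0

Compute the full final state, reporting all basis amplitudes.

The final amplitudes are sqrt(2)/2 on |0>, -sqrt(2)/2 on |1>.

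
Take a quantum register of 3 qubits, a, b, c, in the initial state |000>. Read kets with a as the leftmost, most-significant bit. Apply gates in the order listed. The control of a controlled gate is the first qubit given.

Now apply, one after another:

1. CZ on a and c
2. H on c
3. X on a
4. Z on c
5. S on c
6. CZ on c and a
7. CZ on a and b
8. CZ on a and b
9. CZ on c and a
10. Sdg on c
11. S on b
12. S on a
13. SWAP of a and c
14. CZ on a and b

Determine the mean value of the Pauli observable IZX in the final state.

The expectation value of IZX is 0. Key observation: gates 5-10 undo each other exactly, leaving only the rest of the circuit to track.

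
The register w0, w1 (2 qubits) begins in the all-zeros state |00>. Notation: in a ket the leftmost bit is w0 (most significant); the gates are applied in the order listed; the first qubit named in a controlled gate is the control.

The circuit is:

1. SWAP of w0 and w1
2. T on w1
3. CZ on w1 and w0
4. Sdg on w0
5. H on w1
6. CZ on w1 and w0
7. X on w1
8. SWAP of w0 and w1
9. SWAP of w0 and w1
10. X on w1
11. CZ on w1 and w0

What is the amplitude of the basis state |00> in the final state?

The amplitude on |00> is sqrt(2)/2. Key observation: steps 6-11 multiply out to the identity, so the circuit reduces to the remaining gates.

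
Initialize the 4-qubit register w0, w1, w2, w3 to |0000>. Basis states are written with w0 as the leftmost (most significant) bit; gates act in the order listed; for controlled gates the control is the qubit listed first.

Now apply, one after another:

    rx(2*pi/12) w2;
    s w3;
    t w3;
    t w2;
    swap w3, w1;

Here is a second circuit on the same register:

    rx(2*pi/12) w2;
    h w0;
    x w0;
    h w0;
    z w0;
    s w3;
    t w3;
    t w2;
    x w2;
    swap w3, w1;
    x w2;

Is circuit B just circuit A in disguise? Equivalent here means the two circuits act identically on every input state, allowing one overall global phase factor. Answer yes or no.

Yes — the two circuits implement the same unitary up to a global phase.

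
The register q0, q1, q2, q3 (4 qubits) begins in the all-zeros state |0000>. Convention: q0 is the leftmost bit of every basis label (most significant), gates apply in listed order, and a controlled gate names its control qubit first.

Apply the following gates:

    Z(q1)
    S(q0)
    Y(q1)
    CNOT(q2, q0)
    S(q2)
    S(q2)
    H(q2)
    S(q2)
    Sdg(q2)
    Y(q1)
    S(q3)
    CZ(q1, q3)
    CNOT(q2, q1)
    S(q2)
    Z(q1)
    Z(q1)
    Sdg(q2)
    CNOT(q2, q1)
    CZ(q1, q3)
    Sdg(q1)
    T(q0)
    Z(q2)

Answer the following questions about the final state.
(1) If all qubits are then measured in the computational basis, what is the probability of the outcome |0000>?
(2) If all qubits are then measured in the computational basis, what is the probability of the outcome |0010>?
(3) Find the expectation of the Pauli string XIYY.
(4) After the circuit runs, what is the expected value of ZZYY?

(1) A full measurement returns |0000> with probability 1/2. Key observation: steps 12-19 multiply out to the identity, so the circuit reduces to the remaining gates.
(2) The probability of measuring |0010> is 1/2.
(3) The expectation value of XIYY is 0.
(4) The expectation value of ZZYY is 0.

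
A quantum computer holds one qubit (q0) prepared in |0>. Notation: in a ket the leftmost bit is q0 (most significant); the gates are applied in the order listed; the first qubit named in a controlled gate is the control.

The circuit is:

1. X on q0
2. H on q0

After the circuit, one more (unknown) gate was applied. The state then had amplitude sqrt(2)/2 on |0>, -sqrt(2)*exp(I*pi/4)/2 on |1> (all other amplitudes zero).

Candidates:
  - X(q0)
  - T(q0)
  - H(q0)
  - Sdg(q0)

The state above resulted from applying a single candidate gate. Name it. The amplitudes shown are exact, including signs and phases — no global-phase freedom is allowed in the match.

The unique candidate consistent with the amplitudes is T(q0).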